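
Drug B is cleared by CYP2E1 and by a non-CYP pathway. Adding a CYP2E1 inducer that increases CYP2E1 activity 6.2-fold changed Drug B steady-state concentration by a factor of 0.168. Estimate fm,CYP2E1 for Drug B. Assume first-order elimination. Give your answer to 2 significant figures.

Write x for the fraction cleared via CYP2E1. The observed steady-state concentration change means clearance rose to 1/0.168 = 5.952 of baseline.
Setting x·6.2 + (1 − x) = 5.952 and solving: x = (5.952 − 1)/(6.2 − 1) = 0.95.

0.95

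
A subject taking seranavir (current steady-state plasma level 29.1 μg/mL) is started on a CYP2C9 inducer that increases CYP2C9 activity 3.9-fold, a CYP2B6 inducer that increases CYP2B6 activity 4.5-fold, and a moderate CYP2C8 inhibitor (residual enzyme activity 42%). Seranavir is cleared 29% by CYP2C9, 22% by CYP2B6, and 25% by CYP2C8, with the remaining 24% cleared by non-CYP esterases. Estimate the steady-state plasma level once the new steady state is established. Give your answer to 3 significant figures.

11.8 μg/mL

CYP2C9: 0.29 × 3.9 = 1.131
CYP2B6: 0.22 × 4.5 = 0.99
CYP2C8: 0.25 × 0.42 = 0.105
Other: 0.24 (unchanged)
Relative clearance = 1.131 + 0.99 + 0.105 + 0.24 = 2.466.
Steady-state plasma level ∝ 1/CL: new value = 29.1 / 2.466 = 11.8 μg/mL.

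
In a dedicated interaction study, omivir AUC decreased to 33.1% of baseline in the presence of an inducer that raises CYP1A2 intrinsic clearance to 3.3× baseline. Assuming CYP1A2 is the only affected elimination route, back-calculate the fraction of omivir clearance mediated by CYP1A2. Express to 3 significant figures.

0.879

Let fm be the CYP1A2 fraction. New clearance relative to baseline = fm × 3.3 + (1 − fm).
AUC ratio = 1 / (new CL fraction), so new CL fraction = 1 / 0.331 = 3.021.
fm × 3.3 + 1 − fm = 3.021  ⇒  fm × (3.3 − 1) = 2.021  ⇒  fm = 0.879.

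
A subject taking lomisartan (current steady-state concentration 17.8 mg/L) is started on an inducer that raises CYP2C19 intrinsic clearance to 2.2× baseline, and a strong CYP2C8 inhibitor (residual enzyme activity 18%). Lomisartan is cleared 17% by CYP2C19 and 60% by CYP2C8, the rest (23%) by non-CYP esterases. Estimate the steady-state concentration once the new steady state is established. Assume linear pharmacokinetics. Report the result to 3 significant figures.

25.0 mg/L

The CYP2C19 pathway (17% of clearance) increases to 2.2× activity: 0.17 × 2.2 = 0.374.
The CYP2C8 pathway (60% of clearance) drops to 0.18× activity: 0.6 × 0.18 = 0.108.
The remaining 23% of clearance is unaffected.
New clearance relative to baseline: 0.374 + 0.108 + 0.23 = 0.712.
New steady-state concentration = 17.8 / 0.712 = 25.0 mg/L (concentration scales inversely with clearance).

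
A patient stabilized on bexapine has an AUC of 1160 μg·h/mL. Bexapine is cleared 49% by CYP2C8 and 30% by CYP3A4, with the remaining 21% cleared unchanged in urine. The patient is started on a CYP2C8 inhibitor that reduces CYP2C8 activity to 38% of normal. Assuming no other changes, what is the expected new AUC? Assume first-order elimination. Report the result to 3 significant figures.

1.67 × 10³ μg·h/mL

CYP2C8: 0.49 × 0.38 = 0.1862
CYP3A4: 0.3 (unchanged)
Other: 0.21 (unchanged)
CL_new/CL_old = 0.1862 + 0.3 + 0.21 = 0.6962.
New AUC = baseline ÷ relative clearance = 1160 / 0.6962 = 1.67 × 10³ μg·h/mL.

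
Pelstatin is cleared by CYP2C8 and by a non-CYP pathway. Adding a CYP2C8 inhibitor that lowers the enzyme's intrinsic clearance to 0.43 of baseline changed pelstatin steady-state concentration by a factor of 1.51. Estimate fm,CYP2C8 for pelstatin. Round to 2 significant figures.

0.59

Let fm be the CYP2C8 fraction. New clearance relative to baseline = fm × 0.43 + (1 − fm).
Steady-state concentration ratio = 1 / (new CL fraction), so new CL fraction = 1 / 1.51 = 0.6623.
fm × 0.43 + 1 − fm = 0.6623  ⇒  fm × (0.43 − 1) = −0.3377  ⇒  fm = 0.59.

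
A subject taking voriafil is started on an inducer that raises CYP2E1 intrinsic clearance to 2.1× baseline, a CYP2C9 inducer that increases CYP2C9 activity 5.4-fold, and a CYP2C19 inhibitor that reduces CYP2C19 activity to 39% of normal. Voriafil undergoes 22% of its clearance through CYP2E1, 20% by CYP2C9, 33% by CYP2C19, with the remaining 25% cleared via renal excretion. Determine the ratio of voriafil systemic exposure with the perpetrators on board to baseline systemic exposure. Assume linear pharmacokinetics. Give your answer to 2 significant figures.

The CYP2E1 pathway (22% of clearance) is boosted to 2.1× activity: 0.22 × 2.1 = 0.462.
The CYP2C9 pathway (20% of clearance) increases to 5.4× activity: 0.2 × 5.4 = 1.08.
The CYP2C19 pathway (33% of clearance) falls to 0.39× activity: 0.33 × 0.39 = 0.1287.
The remaining 25% of clearance is unaffected.
Relative clearance = 0.462 + 1.08 + 0.1287 + 0.25 = 1.9207.
Net systemic exposure ratio = 1 / 1.9207 = 0.52.

0.52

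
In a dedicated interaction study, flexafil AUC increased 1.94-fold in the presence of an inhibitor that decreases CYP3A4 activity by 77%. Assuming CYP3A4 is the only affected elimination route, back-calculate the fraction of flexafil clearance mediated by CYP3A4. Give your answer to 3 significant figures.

0.629

CL'/CL = 1 / 1.94 = 0.5155
0.23·fm + (1 − fm) = 0.5155
fm = (0.5155 − 1) / (0.23 − 1) = 0.629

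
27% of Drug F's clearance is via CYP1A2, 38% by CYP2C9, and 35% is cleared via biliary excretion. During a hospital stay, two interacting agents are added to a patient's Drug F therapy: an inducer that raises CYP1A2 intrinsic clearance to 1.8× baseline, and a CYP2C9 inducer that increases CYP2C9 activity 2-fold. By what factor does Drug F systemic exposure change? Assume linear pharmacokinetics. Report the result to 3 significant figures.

The CYP1A2 pathway (27% of clearance) increases to 1.8× activity: 0.27 × 1.8 = 0.486.
The CYP2C9 pathway (38% of clearance) increases to 2× activity: 0.38 × 2 = 0.76.
The remaining 35% of clearance is unaffected.
CL_new/CL_old = 0.486 + 0.76 + 0.35 = 1.596.
Because systemic exposure varies inversely with clearance, the combined effect is 1 / 1.596 = 0.627.

0.627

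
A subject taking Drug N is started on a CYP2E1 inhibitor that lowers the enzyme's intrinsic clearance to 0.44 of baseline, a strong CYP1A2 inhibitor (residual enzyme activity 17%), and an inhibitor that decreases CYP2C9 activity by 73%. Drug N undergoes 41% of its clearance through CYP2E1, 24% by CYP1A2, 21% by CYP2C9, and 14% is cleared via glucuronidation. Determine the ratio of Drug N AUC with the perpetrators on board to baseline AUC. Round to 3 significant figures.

2.39

The CYP2E1 pathway (41% of clearance) drops to 0.44× activity: 0.41 × 0.44 = 0.1804.
The CYP1A2 pathway (24% of clearance) is reduced to 0.17× activity: 0.24 × 0.17 = 0.0408.
The CYP2C9 pathway (21% of clearance) falls to 0.27× activity: 0.21 × 0.27 = 0.0567.
Non-CYP routes (14%) are unchanged.
Relative clearance = 0.1804 + 0.0408 + 0.0567 + 0.14 = 0.4179.
Net AUC ratio = 1 / 0.4179 = 2.39.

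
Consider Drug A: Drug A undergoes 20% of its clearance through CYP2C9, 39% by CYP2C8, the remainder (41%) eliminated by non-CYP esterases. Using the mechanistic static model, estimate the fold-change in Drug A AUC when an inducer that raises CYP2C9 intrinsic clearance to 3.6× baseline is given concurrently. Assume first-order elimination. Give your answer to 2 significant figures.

0.66

The CYP2C9 pathway (20% of clearance) rises to 3.6× activity: 0.2 × 3.6 = 0.72.
CYP2C8 (39%) and the residual 41% are unaffected.
New clearance relative to baseline: 0.72 + 0.39 + 0.41 = 1.52.
AUC ratio = CL_old/CL_new = 1 / 1.52 = 0.66.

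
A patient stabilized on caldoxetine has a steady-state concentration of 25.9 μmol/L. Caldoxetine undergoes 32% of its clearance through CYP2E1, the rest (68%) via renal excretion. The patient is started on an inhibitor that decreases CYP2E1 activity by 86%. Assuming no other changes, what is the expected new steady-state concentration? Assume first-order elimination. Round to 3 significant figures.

35.7 μmol/L

The CYP2E1 pathway (32% of clearance) falls to 0.14× activity: 0.32 × 0.14 = 0.0448.
The remaining 68% of clearance is unaffected.
New clearance relative to baseline: 0.0448 + 0.68 = 0.7248.
With dosing unchanged, steady-state concentration scales as 1/CL: 25.9 / 0.7248 = 35.7 μmol/L.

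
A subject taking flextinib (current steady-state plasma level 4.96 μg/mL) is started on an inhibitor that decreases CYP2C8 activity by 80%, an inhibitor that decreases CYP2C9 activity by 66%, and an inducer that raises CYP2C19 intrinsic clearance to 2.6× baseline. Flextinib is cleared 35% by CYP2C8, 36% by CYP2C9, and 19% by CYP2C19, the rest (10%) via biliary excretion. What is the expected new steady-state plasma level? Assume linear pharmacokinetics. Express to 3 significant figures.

6.31 μg/mL

The CYP2C8 pathway (35% of clearance) drops to 0.2× activity: 0.35 × 0.2 = 0.07.
The CYP2C9 pathway (36% of clearance) drops to 0.34× activity: 0.36 × 0.34 = 0.1224.
The CYP2C19 pathway (19% of clearance) rises to 2.6× activity: 0.19 × 2.6 = 0.494.
Non-CYP routes (10%) are unchanged.
Relative clearance = 0.07 + 0.1224 + 0.494 + 0.1 = 0.7864.
New steady-state plasma level = 4.96 / 0.7864 = 6.31 μg/mL (concentration scales inversely with clearance).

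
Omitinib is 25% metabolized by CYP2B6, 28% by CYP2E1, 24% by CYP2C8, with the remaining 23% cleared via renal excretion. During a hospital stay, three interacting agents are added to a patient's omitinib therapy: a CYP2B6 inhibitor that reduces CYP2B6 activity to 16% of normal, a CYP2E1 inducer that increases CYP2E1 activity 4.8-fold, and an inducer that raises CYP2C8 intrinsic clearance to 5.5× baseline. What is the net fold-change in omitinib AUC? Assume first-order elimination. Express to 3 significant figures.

0.341

CYP2B6: 0.25 × 0.16 = 0.04
CYP2E1: 0.28 × 4.8 = 1.344
CYP2C8: 0.24 × 5.5 = 1.32
Other: 0.23 (unchanged)
CL_new/CL_old = 0.04 + 1.344 + 1.32 + 0.23 = 2.934.
Because AUC varies inversely with clearance, the combined effect is 1 / 2.934 = 0.341.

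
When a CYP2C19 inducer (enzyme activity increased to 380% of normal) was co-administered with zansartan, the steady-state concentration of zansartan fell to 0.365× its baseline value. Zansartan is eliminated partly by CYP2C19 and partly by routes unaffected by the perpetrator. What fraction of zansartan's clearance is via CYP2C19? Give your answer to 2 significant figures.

0.62

Let fm be the CYP2C19 fraction. New clearance relative to baseline = fm × 3.8 + (1 − fm).
Steady-state concentration ratio = 1 / (new CL fraction), so new CL fraction = 1 / 0.365 = 2.74.
fm × 3.8 + 1 − fm = 2.74  ⇒  fm × (3.8 − 1) = 1.74  ⇒  fm = 0.62.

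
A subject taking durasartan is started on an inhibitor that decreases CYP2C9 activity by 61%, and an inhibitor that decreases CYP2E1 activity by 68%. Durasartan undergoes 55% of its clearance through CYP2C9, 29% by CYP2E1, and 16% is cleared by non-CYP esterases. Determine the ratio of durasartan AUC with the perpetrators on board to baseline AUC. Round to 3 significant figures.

CYP2C9: 0.55 × 0.39 = 0.2145
CYP2E1: 0.29 × 0.32 = 0.0928
Other: 0.16 (unchanged)
Relative clearance = 0.2145 + 0.0928 + 0.16 = 0.4673.
Net AUC ratio = 1 / 0.4673 = 2.14.

2.14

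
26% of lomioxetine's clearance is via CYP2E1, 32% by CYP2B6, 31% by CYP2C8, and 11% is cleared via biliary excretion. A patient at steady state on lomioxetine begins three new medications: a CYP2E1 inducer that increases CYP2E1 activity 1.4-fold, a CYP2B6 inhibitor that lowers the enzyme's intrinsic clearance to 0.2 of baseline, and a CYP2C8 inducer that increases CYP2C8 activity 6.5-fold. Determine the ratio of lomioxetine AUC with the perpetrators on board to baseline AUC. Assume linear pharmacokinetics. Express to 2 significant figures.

0.39

The CYP2E1 pathway (26% of clearance) increases to 1.4× activity: 0.26 × 1.4 = 0.364.
The CYP2B6 pathway (32% of clearance) falls to 0.2× activity: 0.32 × 0.2 = 0.064.
The CYP2C8 pathway (31% of clearance) is boosted to 6.5× activity: 0.31 × 6.5 = 2.015.
Non-CYP routes (11%) are unchanged.
CL_new/CL_old = 0.364 + 0.064 + 2.015 + 0.11 = 2.553.
Net AUC ratio = 1 / 2.553 = 0.39.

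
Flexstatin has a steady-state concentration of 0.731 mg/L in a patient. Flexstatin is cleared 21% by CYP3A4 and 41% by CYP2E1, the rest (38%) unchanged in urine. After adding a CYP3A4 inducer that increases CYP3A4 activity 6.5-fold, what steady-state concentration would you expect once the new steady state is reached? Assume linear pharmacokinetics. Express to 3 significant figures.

The CYP3A4 pathway (21% of clearance) rises to 6.5× activity: 0.21 × 6.5 = 1.365.
CYP2E1 (41%) and the residual 38% are unaffected.
Relative clearance = 1.365 + 0.41 + 0.38 = 2.155.
New steady-state concentration = baseline ÷ relative clearance = 0.731 / 2.155 = 0.339 mg/L.

0.339 mg/L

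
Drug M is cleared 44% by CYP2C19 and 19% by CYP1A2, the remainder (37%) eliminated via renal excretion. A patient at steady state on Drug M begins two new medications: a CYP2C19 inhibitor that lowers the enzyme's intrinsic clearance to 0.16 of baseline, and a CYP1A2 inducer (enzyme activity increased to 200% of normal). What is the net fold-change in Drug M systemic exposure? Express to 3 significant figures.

1.22

The CYP2C19 pathway (44% of clearance) falls to 0.16× activity: 0.44 × 0.16 = 0.0704.
The CYP1A2 pathway (19% of clearance) rises to 2× activity: 0.19 × 2 = 0.38.
Non-CYP routes (37%) are unchanged.
Relative clearance = 0.0704 + 0.38 + 0.37 = 0.8204.
Systemic exposure ∝ 1/CL: fold-change = 1 / 0.8204 = 1.22.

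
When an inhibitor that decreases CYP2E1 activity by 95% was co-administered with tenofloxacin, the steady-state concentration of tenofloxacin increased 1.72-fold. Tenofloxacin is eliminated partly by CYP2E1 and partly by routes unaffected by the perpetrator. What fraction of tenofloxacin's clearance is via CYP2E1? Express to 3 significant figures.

Write x for the fraction cleared via CYP2E1. The observed steady-state concentration change means clearance fell to 1/1.72 = 0.5814 of baseline.
Only the CYP2E1 route changed, so 0.5814 = x·0.05 + (1 − x), giving x = 0.441.

0.441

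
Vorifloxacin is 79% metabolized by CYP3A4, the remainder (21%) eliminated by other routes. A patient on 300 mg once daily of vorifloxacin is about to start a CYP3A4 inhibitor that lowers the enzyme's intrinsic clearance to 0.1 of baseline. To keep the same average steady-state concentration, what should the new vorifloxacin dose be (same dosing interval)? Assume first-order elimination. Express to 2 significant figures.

87 mg

CYP3A4: 0.79 × 0.1 = 0.079
Other: 0.21 (unchanged)
Relative clearance = 0.079 + 0.21 = 0.289.
Exposure is unchanged when dose changes in proportion to clearance. New dose = 300 mg × 0.289 = 87 mg.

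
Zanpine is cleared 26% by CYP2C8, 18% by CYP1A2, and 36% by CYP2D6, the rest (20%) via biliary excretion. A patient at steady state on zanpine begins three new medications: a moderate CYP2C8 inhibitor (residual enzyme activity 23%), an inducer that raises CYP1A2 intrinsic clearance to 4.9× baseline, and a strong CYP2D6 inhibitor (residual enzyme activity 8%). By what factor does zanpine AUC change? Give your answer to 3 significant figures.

0.854

The CYP2C8 pathway (26% of clearance) falls to 0.23× activity: 0.26 × 0.23 = 0.0598.
The CYP1A2 pathway (18% of clearance) rises to 4.9× activity: 0.18 × 4.9 = 0.882.
The CYP2D6 pathway (36% of clearance) drops to 0.08× activity: 0.36 × 0.08 = 0.0288.
The remaining 20% of clearance is unaffected.
CL_new/CL_old = 0.0598 + 0.882 + 0.0288 + 0.2 = 1.1706.
Because AUC varies inversely with clearance, the combined effect is 1 / 1.1706 = 0.854.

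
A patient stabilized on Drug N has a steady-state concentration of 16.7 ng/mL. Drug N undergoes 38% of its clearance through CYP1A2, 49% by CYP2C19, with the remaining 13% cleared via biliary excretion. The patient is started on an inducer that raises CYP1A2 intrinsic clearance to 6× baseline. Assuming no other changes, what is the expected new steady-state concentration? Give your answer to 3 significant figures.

The CYP1A2 pathway (38% of clearance) rises to 6× activity: 0.38 × 6 = 2.28.
CYP2C19 (49%) and the residual 13% are unaffected.
New clearance relative to baseline: 2.28 + 0.49 + 0.13 = 2.9.
New steady-state concentration = baseline ÷ relative clearance = 16.7 / 2.9 = 5.76 ng/mL.

5.76 ng/mL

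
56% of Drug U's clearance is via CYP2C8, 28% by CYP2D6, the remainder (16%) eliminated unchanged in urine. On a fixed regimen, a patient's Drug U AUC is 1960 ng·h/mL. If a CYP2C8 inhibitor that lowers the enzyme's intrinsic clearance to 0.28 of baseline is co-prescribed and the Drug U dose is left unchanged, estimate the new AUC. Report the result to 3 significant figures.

The CYP2C8 pathway (56% of clearance) drops to 0.28× activity: 0.56 × 0.28 = 0.1568.
CYP2D6 (28%) and the residual 16% are unaffected.
Relative clearance = 0.1568 + 0.28 + 0.16 = 0.5968.
With dosing unchanged, AUC scales as 1/CL: 1960 / 0.5968 = 3.28 × 10³ ng·h/mL.

3.28 × 10³ ng·h/mL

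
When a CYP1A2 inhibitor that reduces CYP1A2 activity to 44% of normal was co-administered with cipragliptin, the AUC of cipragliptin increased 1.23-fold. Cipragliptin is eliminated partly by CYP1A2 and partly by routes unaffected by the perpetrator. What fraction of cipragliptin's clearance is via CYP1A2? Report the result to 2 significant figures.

CL'/CL = 1 / 1.23 = 0.813
0.44·fm + (1 − fm) = 0.813
fm = (0.813 − 1) / (0.44 − 1) = 0.33

0.33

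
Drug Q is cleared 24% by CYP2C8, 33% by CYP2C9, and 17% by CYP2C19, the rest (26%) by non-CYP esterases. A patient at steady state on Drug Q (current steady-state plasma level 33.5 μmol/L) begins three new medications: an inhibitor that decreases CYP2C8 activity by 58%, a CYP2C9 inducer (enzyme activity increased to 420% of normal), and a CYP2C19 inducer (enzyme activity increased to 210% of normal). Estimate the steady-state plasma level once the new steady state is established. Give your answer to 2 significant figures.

16 μmol/L

The CYP2C8 pathway (24% of clearance) drops to 0.42× activity: 0.24 × 0.42 = 0.1008.
The CYP2C9 pathway (33% of clearance) is boosted to 4.2× activity: 0.33 × 4.2 = 1.386.
The CYP2C19 pathway (17% of clearance) increases to 2.1× activity: 0.17 × 2.1 = 0.357.
The remaining 26% of clearance is unaffected.
Relative clearance = 0.1008 + 1.386 + 0.357 + 0.26 = 2.1038.
Steady-state plasma level ∝ 1/CL: new value = 33.5 / 2.1038 = 16 μmol/L.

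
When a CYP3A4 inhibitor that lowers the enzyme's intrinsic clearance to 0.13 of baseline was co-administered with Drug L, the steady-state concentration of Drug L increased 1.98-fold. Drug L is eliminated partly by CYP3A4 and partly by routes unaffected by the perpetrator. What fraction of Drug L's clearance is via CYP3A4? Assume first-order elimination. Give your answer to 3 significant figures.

0.569

CL'/CL = 1 / 1.98 = 0.5051
0.13·fm + (1 − fm) = 0.5051
fm = (0.5051 − 1) / (0.13 − 1) = 0.569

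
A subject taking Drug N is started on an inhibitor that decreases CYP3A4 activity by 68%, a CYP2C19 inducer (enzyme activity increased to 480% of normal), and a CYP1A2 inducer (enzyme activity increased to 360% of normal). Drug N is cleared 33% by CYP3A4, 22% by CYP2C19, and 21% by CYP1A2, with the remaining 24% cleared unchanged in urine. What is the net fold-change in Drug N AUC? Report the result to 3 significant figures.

The CYP3A4 pathway (33% of clearance) is reduced to 0.32× activity: 0.33 × 0.32 = 0.1056.
The CYP2C19 pathway (22% of clearance) increases to 4.8× activity: 0.22 × 4.8 = 1.056.
The CYP1A2 pathway (21% of clearance) rises to 3.6× activity: 0.21 × 3.6 = 0.756.
The remaining 24% of clearance is unaffected.
New clearance relative to baseline: 0.1056 + 1.056 + 0.756 + 0.24 = 2.1576.
AUC ∝ 1/CL: fold-change = 1 / 2.1576 = 0.463.

0.463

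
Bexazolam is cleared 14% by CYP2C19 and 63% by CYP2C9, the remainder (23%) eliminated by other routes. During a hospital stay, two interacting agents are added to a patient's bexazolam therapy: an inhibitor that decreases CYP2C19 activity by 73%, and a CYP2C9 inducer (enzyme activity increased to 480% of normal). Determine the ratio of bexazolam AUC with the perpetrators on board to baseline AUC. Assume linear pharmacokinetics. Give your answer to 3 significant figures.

CYP2C19: 0.14 × 0.27 = 0.0378
CYP2C9: 0.63 × 4.8 = 3.024
Other: 0.23 (unchanged)
CL_new/CL_old = 0.0378 + 3.024 + 0.23 = 3.2918.
Net AUC ratio = 1 / 3.2918 = 0.304.

0.304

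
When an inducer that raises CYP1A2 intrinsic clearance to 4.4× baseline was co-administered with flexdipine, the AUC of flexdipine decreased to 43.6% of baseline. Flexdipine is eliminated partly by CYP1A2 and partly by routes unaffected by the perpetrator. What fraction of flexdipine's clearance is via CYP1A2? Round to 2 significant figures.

Let fm be the CYP1A2 fraction. New clearance relative to baseline = fm × 4.4 + (1 − fm).
AUC ratio = 1 / (new CL fraction), so new CL fraction = 1 / 0.436 = 2.294.
fm × 4.4 + 1 − fm = 2.294  ⇒  fm × (4.4 − 1) = 1.294  ⇒  fm = 0.38.

0.38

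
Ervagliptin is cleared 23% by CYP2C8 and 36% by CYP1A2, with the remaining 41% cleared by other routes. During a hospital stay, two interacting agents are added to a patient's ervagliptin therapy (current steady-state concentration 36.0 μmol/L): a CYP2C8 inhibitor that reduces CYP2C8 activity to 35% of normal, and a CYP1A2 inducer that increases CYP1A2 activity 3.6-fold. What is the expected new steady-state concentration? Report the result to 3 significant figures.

20.2 μmol/L

The CYP2C8 pathway (23% of clearance) falls to 0.35× activity: 0.23 × 0.35 = 0.0805.
The CYP1A2 pathway (36% of clearance) increases to 3.6× activity: 0.36 × 3.6 = 1.296.
Non-CYP routes (41%) are unchanged.
Relative clearance = 0.0805 + 1.296 + 0.41 = 1.7865.
New steady-state concentration = 36.0 / 1.7865 = 20.2 μmol/L (concentration scales inversely with clearance).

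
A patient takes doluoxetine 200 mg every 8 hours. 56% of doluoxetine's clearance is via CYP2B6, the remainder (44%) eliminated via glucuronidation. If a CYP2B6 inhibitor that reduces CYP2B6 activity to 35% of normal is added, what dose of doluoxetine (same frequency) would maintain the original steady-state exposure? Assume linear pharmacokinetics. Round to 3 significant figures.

127 mg

The CYP2B6 pathway (56% of clearance) drops to 0.35× activity: 0.56 × 0.35 = 0.196.
The remaining 44% of clearance is unaffected.
New clearance relative to baseline: 0.196 + 0.44 = 0.636.
To maintain the same steady-state level, dose must scale with clearance: new dose = 200 × 0.636 = 127 mg.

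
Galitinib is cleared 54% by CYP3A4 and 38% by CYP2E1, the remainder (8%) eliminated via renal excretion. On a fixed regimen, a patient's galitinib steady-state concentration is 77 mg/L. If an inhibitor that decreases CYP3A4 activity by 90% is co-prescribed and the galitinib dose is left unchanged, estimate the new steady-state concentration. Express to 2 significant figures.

1.5 × 10² mg/L

CYP3A4: 0.54 × 0.1 = 0.054
CYP2E1: 0.38 (unchanged)
Other: 0.08 (unchanged)
New clearance relative to baseline: 0.054 + 0.38 + 0.08 = 0.514.
Steady-state concentration ∝ 1/CL, so new value = 77 / 0.514 = 1.5 × 10² mg/L.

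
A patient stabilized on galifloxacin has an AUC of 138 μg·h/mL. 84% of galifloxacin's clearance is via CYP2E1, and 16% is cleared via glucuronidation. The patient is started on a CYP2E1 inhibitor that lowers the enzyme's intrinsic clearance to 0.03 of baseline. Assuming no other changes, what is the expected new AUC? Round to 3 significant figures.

745 μg·h/mL

CYP2E1: 0.84 × 0.03 = 0.0252
Other: 0.16 (unchanged)
New clearance relative to baseline: 0.0252 + 0.16 = 0.1852.
With dosing unchanged, AUC scales as 1/CL: 138 / 0.1852 = 745 μg·h/mL.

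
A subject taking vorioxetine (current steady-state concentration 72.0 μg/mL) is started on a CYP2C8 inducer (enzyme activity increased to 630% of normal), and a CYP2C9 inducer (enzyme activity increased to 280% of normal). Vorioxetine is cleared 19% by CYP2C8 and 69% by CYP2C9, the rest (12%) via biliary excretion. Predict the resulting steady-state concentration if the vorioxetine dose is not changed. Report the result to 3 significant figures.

CYP2C8: 0.19 × 6.3 = 1.197
CYP2C9: 0.69 × 2.8 = 1.932
Other: 0.12 (unchanged)
CL_new/CL_old = 1.197 + 1.932 + 0.12 = 3.249.
New steady-state concentration = 72.0 / 3.249 = 22.2 μg/mL (concentration scales inversely with clearance).

22.2 μg/mL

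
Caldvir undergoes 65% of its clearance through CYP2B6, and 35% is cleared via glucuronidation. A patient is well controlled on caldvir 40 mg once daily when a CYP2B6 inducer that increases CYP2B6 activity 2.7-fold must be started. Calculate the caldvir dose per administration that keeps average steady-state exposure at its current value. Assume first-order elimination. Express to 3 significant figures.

CYP2B6: 0.65 × 2.7 = 1.755
Other: 0.35 (unchanged)
New clearance relative to baseline: 1.755 + 0.35 = 2.105.
To maintain the same steady-state level, dose must scale with clearance: new dose = 40 × 2.105 = 84.2 mg.

84.2 mg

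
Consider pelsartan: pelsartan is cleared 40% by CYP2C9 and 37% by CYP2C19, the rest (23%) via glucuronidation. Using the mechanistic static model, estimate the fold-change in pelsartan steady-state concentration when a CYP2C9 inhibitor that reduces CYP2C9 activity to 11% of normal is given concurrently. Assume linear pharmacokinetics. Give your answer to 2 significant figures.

The CYP2C9 pathway (40% of clearance) is reduced to 0.11× activity: 0.4 × 0.11 = 0.044.
CYP2C19 (37%) and the residual 23% are unaffected.
New clearance relative to baseline: 0.044 + 0.37 + 0.23 = 0.644.
Steady-state concentration ratio = CL_old/CL_new = 1 / 0.644 = 1.6.

1.6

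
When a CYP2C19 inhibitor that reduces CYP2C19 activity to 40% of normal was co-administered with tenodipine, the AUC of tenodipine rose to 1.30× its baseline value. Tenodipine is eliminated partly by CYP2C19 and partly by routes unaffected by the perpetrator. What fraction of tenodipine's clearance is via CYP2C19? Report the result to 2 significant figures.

Write x for the fraction cleared via CYP2C19. The observed AUC change means clearance fell to 1/1.30 = 0.7692 of baseline.
Setting x·0.4 + (1 − x) = 0.7692 and solving: x = (0.7692 − 1)/(0.4 − 1) = 0.38.

0.38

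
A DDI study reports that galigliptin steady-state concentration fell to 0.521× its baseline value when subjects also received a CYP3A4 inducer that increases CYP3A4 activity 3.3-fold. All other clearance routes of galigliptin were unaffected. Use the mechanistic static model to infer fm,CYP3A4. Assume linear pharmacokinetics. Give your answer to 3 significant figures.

0.400

Write x for the fraction cleared via CYP3A4. The observed steady-state concentration change means clearance rose to 1/0.521 = 1.919 of baseline.
Only the CYP3A4 route changed, so 1.919 = x·3.3 + (1 − x), giving x = 0.400.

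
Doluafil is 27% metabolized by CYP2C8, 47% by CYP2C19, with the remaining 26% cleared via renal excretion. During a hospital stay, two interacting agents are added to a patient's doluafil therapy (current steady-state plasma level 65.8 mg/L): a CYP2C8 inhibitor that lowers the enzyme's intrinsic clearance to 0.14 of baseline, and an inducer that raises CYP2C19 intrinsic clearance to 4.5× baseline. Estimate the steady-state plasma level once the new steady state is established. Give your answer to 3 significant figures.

The CYP2C8 pathway (27% of clearance) falls to 0.14× activity: 0.27 × 0.14 = 0.0378.
The CYP2C19 pathway (47% of clearance) rises to 4.5× activity: 0.47 × 4.5 = 2.115.
The remaining 26% of clearance is unaffected.
New clearance relative to baseline: 0.0378 + 2.115 + 0.26 = 2.4128.
Dividing the baseline by the relative clearance: 65.8 / 2.4128 = 27.3 mg/L.

27.3 mg/L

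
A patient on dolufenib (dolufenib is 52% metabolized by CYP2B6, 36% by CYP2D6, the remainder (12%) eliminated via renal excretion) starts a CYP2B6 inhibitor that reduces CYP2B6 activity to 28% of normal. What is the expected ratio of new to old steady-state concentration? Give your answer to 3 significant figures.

1.60

The CYP2B6 pathway (52% of clearance) falls to 0.28× activity: 0.52 × 0.28 = 0.1456.
CYP2D6 (36%) and the residual 12% are unaffected.
CL_new/CL_old = 0.1456 + 0.36 + 0.12 = 0.6256.
Steady-state concentration ratio = CL_old/CL_new = 1 / 0.6256 = 1.60.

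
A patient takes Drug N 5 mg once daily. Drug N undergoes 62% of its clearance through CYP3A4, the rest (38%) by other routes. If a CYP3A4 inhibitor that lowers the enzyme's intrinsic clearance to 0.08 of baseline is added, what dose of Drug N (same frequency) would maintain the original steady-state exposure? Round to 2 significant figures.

The CYP3A4 pathway (62% of clearance) is reduced to 0.08× activity: 0.62 × 0.08 = 0.0496.
The remaining 38% of clearance is unaffected.
CL_new/CL_old = 0.0496 + 0.38 = 0.4296.
Css,avg = (dose rate)/CL, so holding Css fixed requires dose ∝ CL: 5 × 0.4296 = 2.1 mg.

2.1 mg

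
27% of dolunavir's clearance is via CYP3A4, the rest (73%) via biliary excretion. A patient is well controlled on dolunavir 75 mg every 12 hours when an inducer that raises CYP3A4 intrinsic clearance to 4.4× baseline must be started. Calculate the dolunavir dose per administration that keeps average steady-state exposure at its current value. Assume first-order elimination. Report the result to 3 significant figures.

The CYP3A4 pathway (27% of clearance) is boosted to 4.4× activity: 0.27 × 4.4 = 1.188.
The remaining 73% of clearance is unaffected.
Relative clearance = 1.188 + 0.73 = 1.918.
To maintain the same steady-state level, dose must scale with clearance: new dose = 75 × 1.918 = 144 mg.

144 mg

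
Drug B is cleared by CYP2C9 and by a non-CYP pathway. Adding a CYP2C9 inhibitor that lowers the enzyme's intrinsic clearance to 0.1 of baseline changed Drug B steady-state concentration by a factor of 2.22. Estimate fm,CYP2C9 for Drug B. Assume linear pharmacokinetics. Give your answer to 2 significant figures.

0.61

Call the CYP2C9 fraction fm. After the interaction, CL_new/CL_old = fm × 0.1 + (1 − fm).
Steady-state concentration ratio = 1 / (new CL fraction), so new CL fraction = 1 / 2.22 = 0.4505.
fm × 0.1 + 1 − fm = 0.4505  ⇒  fm × (0.1 − 1) = −0.5495  ⇒  fm = 0.61.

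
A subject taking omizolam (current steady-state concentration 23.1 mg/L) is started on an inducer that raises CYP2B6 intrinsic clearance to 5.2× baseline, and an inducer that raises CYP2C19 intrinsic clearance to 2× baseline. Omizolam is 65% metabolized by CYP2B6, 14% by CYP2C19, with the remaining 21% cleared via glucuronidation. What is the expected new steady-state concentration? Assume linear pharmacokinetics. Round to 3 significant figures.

5.97 mg/L

The CYP2B6 pathway (65% of clearance) rises to 5.2× activity: 0.65 × 5.2 = 3.38.
The CYP2C19 pathway (14% of clearance) rises to 2× activity: 0.14 × 2 = 0.28.
Non-CYP routes (21%) are unchanged.
Relative clearance = 3.38 + 0.28 + 0.21 = 3.87.
Steady-state concentration ∝ 1/CL: new value = 23.1 / 3.87 = 5.97 mg/L.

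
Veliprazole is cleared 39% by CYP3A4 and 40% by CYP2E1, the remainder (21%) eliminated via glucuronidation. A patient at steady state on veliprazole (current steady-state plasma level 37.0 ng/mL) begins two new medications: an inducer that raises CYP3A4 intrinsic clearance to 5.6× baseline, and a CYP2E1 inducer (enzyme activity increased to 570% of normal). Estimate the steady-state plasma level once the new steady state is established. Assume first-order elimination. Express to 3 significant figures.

7.92 ng/mL

CYP3A4: 0.39 × 5.6 = 2.184
CYP2E1: 0.4 × 5.7 = 2.28
Other: 0.21 (unchanged)
CL_new/CL_old = 2.184 + 2.28 + 0.21 = 4.674.
New steady-state plasma level = 37.0 / 4.674 = 7.92 ng/mL (concentration scales inversely with clearance).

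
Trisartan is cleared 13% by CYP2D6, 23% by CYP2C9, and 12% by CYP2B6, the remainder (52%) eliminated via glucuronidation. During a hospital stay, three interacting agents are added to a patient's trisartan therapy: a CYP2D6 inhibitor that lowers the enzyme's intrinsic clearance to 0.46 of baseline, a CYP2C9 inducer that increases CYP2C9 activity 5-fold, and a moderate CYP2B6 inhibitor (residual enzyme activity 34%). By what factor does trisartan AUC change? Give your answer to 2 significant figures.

0.56

CYP2D6: 0.13 × 0.46 = 0.0598
CYP2C9: 0.23 × 5 = 1.15
CYP2B6: 0.12 × 0.34 = 0.0408
Other: 0.52 (unchanged)
Relative clearance = 0.0598 + 1.15 + 0.0408 + 0.52 = 1.7706.
AUC ∝ 1/CL: fold-change = 1 / 1.7706 = 0.56.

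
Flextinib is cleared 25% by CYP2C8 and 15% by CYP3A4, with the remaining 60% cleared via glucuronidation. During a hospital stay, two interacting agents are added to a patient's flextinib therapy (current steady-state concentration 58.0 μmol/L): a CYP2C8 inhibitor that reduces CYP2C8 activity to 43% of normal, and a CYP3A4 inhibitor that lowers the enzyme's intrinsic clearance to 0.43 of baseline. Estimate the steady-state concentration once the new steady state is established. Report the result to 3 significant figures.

75.1 μmol/L

The CYP2C8 pathway (25% of clearance) is reduced to 0.43× activity: 0.25 × 0.43 = 0.1075.
The CYP3A4 pathway (15% of clearance) falls to 0.43× activity: 0.15 × 0.43 = 0.0645.
The remaining 60% of clearance is unaffected.
CL_new/CL_old = 0.1075 + 0.0645 + 0.6 = 0.772.
New steady-state concentration = 58.0 / 0.772 = 75.1 μmol/L (concentration scales inversely with clearance).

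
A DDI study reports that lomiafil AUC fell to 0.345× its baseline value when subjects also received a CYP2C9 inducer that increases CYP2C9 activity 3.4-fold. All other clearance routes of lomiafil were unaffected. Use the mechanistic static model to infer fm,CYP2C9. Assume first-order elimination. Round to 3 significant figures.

CL'/CL = 1 / 0.345 = 2.899
3.4·fm + (1 − fm) = 2.899
fm = (2.899 − 1) / (3.4 − 1) = 0.791

0.791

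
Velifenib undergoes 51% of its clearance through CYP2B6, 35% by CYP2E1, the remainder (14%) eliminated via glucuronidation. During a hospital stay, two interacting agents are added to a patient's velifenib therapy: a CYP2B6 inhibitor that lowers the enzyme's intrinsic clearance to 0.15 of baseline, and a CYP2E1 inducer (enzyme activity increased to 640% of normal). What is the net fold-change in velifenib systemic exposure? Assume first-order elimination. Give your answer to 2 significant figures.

0.41

The CYP2B6 pathway (51% of clearance) falls to 0.15× activity: 0.51 × 0.15 = 0.0765.
The CYP2E1 pathway (35% of clearance) is boosted to 6.4× activity: 0.35 × 6.4 = 2.24.
The remaining 14% of clearance is unaffected.
New clearance relative to baseline: 0.0765 + 2.24 + 0.14 = 2.4565.
Because systemic exposure varies inversely with clearance, the combined effect is 1 / 2.4565 = 0.41.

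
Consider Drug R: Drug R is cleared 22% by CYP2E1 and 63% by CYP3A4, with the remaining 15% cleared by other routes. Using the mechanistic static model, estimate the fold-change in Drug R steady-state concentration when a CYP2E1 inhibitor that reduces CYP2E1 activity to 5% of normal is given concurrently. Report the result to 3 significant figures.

1.26

CYP2E1: 0.22 × 0.05 = 0.011
CYP3A4: 0.63 (unchanged)
Other: 0.15 (unchanged)
New clearance relative to baseline: 0.011 + 0.63 + 0.15 = 0.791.
Steady-state concentration ratio = CL_old/CL_new = 1 / 0.791 = 1.26.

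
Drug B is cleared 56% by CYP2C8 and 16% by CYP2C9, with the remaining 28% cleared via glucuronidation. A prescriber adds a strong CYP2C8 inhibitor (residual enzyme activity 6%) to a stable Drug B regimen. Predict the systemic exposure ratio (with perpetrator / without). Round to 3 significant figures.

The CYP2C8 pathway (56% of clearance) is reduced to 0.06× activity: 0.56 × 0.06 = 0.0336.
CYP2C9 (16%) and the residual 28% are unaffected.
New clearance relative to baseline: 0.0336 + 0.16 + 0.28 = 0.4736.
Since systemic exposure ∝ 1/CL, the ratio is 1 / 0.4736 = 2.11.

2.11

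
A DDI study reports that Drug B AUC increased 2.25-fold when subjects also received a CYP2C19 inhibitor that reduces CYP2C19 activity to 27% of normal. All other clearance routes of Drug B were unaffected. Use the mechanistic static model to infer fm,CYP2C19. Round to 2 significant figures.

CL'/CL = 1 / 2.25 = 0.4444
0.27·fm + (1 − fm) = 0.4444
fm = (0.4444 − 1) / (0.27 − 1) = 0.76

0.76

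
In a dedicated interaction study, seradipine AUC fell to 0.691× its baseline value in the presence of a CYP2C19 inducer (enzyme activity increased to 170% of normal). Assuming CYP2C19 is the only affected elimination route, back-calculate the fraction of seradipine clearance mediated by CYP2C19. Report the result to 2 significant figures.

0.64

CL'/CL = 1 / 0.691 = 1.447
1.7·fm + (1 − fm) = 1.447
fm = (1.447 − 1) / (1.7 − 1) = 0.64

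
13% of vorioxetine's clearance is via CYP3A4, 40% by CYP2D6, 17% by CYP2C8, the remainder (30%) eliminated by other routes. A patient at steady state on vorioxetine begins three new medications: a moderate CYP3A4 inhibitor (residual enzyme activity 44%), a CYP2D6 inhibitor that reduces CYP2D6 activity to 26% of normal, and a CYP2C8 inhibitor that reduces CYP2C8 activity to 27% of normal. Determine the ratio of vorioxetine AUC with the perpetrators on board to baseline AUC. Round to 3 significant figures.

The CYP3A4 pathway (13% of clearance) drops to 0.44× activity: 0.13 × 0.44 = 0.0572.
The CYP2D6 pathway (40% of clearance) falls to 0.26× activity: 0.4 × 0.26 = 0.104.
The CYP2C8 pathway (17% of clearance) drops to 0.27× activity: 0.17 × 0.27 = 0.0459.
Non-CYP routes (30%) are unchanged.
CL_new/CL_old = 0.0572 + 0.104 + 0.0459 + 0.3 = 0.5071.
Because AUC varies inversely with clearance, the combined effect is 1 / 0.5071 = 1.97.

1.97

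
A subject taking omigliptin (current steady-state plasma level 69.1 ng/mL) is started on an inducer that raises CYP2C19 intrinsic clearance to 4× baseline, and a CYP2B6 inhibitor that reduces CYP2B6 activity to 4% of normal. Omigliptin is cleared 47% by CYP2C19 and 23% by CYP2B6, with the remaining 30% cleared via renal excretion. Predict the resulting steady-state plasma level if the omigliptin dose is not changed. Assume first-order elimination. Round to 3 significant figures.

The CYP2C19 pathway (47% of clearance) rises to 4× activity: 0.47 × 4 = 1.88.
The CYP2B6 pathway (23% of clearance) drops to 0.04× activity: 0.23 × 0.04 = 0.0092.
The remaining 30% of clearance is unaffected.
Relative clearance = 1.88 + 0.0092 + 0.3 = 2.1892.
New steady-state plasma level = 69.1 / 2.1892 = 31.6 ng/mL (concentration scales inversely with clearance).

31.6 ng/mL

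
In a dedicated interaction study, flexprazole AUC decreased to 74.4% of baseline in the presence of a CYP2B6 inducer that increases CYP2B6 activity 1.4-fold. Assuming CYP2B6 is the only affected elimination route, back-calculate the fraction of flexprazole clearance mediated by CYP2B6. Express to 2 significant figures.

0.86

Call the CYP2B6 fraction fm. After the interaction, CL_new/CL_old = fm × 1.4 + (1 − fm).
AUC ratio = 1 / (new CL fraction), so new CL fraction = 1 / 0.744 = 1.344.
fm × 1.4 + 1 − fm = 1.344  ⇒  fm × (1.4 − 1) = 0.3441  ⇒  fm = 0.86.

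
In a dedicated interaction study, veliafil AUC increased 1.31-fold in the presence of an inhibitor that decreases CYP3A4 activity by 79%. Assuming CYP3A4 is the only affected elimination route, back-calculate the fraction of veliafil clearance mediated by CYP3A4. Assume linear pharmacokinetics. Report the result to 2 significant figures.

0.30

Call the CYP3A4 fraction fm. After the interaction, CL_new/CL_old = fm × 0.21 + (1 − fm).
AUC ratio = 1 / (new CL fraction), so new CL fraction = 1 / 1.31 = 0.7634.
fm × 0.21 + 1 − fm = 0.7634  ⇒  fm × (0.21 − 1) = −0.2366  ⇒  fm = 0.30.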